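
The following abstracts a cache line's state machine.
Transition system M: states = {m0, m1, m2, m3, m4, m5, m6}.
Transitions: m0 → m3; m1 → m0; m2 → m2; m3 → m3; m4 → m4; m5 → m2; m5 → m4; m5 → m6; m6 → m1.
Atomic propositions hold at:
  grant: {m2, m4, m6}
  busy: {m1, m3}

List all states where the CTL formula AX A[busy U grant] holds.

A[busy U grant]: least fixpoint, start Z0 = Sat(grant) = {m2, m4, m6}, add states in Sat(busy) with every successor in Z. Already a fixed point.
Sat(A[busy U grant]) = {m2, m4, m6}
Sat(AX A[busy U grant]) = {s : every successor in {m2, m4, m6}} = {m2, m4, m5}

{m2, m4, m5}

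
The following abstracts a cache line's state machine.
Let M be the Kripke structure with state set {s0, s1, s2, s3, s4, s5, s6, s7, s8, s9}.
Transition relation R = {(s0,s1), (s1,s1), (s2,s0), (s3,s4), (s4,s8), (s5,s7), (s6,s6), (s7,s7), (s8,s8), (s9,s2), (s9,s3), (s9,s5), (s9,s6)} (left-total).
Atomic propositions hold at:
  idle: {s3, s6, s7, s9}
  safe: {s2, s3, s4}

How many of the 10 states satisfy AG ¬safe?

6

Sat(¬safe) = {s0, s1, s5, s6, s7, s8, s9}
AG ¬safe: greatest fixpoint, start Z0 = {s0, s1, s5, s6, s7, s8, s9}, keep only states in Sat with every successor in Z. Z1 = {s0, s1, s5, s6, s7, s8}; fixed.
Sat(AG ¬safe) = {s0, s1, s5, s6, s7, s8}
|Sat(AG ¬safe)| = |{s0, s1, s5, s6, s7, s8}| = 6.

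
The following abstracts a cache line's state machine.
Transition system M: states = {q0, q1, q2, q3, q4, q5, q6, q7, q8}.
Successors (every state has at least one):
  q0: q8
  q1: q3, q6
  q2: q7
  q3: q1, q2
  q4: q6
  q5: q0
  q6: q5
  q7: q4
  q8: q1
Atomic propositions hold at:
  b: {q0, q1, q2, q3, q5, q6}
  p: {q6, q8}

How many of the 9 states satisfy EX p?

Sat(EX p) = {s : some successor in {q6, q8}} = {q0, q1, q4}
|Sat(EX p)| = |{q0, q1, q4}| = 3.

3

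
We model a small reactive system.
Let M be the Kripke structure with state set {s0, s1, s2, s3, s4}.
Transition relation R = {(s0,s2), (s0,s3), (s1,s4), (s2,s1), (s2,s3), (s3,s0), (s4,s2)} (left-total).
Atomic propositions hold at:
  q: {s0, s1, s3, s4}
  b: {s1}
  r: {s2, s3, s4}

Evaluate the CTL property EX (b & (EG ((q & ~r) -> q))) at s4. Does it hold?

No

Sat(~r) = {s0, s1}
Sat(q & ~r) = {s0, s1}
Sat((q & ~r) -> q) = {s0, s1, s2, s3, s4}
EG ((q & ~r) -> q): greatest fixpoint, start Z0 = {s0, s1, s2, s3, s4}, keep only states in Sat with some successor in Z. Already a fixed point.
Sat(EG ((q & ~r) -> q)) = {s0, s1, s2, s3, s4}
Sat(b & (EG ((q & ~r) -> q))) = {s1}
Sat(EX (b & (EG ((q & ~r) -> q)))) = {s : some successor in {s1}} = {s2}
s4 ∉ Sat(EX (b & (EG ((q & ~r) -> q)))) = {s2}, so the formula does not hold at s4.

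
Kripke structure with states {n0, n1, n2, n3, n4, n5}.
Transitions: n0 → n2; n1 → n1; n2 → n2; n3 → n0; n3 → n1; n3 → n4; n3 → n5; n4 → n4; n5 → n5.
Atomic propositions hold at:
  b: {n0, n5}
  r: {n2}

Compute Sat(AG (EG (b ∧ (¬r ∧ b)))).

{n5}

Sat(¬r) = {n0, n1, n3, n4, n5}
Sat(¬r ∧ b) = {n0, n5}
Sat(b ∧ (¬r ∧ b)) = {n0, n5}
EG (b ∧ (¬r ∧ b)): greatest fixpoint, start Z0 = {n0, n5}, keep only states in Sat with some successor in Z. Z1 = {n5}; fixed.
Sat(EG (b ∧ (¬r ∧ b))) = {n5}
AG (EG (b ∧ (¬r ∧ b))): greatest fixpoint, start Z0 = {n5}, keep only states in Sat with every successor in Z. Already a fixed point.
Sat(AG (EG (b ∧ (¬r ∧ b)))) = {n5}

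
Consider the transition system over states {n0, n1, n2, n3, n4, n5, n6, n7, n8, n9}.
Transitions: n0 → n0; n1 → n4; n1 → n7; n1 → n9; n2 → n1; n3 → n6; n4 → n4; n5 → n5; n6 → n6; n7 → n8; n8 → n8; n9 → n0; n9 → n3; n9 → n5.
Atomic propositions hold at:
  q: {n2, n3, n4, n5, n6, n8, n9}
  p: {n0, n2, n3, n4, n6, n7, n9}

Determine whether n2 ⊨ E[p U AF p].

AF p: least fixpoint, start Z0 = {n0, n2, n3, n4, n6, n7, n9}, add states with every successor in Z. Z1 = {n0, n1, n2, n3, n4, n6, n7, n9}; fixed.
Sat(AF p) = {n0, n1, n2, n3, n4, n6, n7, n9}
E[p U AF p]: least fixpoint, start Z0 = Sat(AF p) = {n0, n1, n2, n3, n4, n6, n7, n9}, add states in Sat(p) with some successor in Z. Already a fixed point.
Sat(E[p U AF p]) = {n0, n1, n2, n3, n4, n6, n7, n9}
n2 ∈ Sat(E[p U AF p]) = {n0, n1, n2, n3, n4, n6, n7, n9}, so the formula holds at n2.

Yes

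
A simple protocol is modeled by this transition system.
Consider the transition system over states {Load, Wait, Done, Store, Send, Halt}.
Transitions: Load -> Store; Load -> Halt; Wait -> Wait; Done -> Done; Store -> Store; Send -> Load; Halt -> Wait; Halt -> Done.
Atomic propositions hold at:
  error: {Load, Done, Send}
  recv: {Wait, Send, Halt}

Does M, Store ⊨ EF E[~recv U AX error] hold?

No

Sat(~recv) = {Load, Done, Store}
Sat(AX error) = {s : every successor in {Load, Done, Send}} = {Done, Send}
E[~recv U AX error]: least fixpoint, start Z0 = Sat(AX error) = {Done, Send}, add states in Sat(~recv) with some successor in Z. Already a fixed point.
Sat(E[~recv U AX error]) = {Done, Send}
EF E[~recv U AX error]: least fixpoint, start Z0 = {Done, Send}, add states with some successor in Z. Z1 = {Done, Send, Halt}; Z2 = {Load, Done, Send, Halt}; fixed.
Sat(EF E[~recv U AX error]) = {Load, Done, Send, Halt}
Store ∉ Sat(EF E[~recv U AX error]) = {Load, Done, Send, Halt}, so the formula does not hold at Store.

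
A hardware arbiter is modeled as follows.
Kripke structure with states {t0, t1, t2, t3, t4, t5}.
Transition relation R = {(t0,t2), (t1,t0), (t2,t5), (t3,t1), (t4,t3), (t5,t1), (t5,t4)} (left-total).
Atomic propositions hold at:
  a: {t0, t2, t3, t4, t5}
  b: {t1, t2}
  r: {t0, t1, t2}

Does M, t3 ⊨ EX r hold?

Yes

Sat(EX r) = {s : some successor in {t0, t1, t2}} = {t0, t1, t3, t5}
t3 ∈ Sat(EX r) = {t0, t1, t3, t5}, so the formula holds at t3.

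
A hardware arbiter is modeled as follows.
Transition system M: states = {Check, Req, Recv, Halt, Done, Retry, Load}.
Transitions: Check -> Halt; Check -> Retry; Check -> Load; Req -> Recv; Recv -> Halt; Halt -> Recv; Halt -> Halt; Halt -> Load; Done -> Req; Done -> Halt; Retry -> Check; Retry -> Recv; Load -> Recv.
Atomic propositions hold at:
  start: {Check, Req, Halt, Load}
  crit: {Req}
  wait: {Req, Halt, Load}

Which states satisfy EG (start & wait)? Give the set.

Sat(start & wait) = {Req, Halt, Load}
EG (start & wait): greatest fixpoint, start Z0 = {Req, Halt, Load}, keep only states in Sat with some successor in Z. Z1 = {Halt}; fixed.
Sat(EG (start & wait)) = {Halt}

{Halt}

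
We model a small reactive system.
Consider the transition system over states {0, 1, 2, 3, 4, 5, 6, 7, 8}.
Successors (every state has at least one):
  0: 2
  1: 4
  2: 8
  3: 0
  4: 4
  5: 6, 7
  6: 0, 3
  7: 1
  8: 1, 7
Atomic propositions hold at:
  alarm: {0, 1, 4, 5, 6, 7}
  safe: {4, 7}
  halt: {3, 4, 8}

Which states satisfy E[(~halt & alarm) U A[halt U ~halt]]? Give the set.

Sat(~halt) = {0, 1, 2, 5, 6, 7}
Sat(~halt & alarm) = {0, 1, 5, 6, 7}
A[halt U ~halt]: least fixpoint, start Z0 = Sat(~halt) = {0, 1, 2, 5, 6, 7}, add states in Sat(halt) with every successor in Z. Z1 = {0, 1, 2, 3, 5, 6, 7, 8}; fixed.
Sat(A[halt U ~halt]) = {0, 1, 2, 3, 5, 6, 7, 8}
E[(~halt & alarm) U A[halt U ~halt]]: least fixpoint, start Z0 = Sat(A[halt U ~halt]) = {0, 1, 2, 3, 5, 6, 7, 8}, add states in Sat(~halt & alarm) with some successor in Z. Already a fixed point.
Sat(E[(~halt & alarm) U A[halt U ~halt]]) = {0, 1, 2, 3, 5, 6, 7, 8}

{0, 1, 2, 3, 5, 6, 7, 8}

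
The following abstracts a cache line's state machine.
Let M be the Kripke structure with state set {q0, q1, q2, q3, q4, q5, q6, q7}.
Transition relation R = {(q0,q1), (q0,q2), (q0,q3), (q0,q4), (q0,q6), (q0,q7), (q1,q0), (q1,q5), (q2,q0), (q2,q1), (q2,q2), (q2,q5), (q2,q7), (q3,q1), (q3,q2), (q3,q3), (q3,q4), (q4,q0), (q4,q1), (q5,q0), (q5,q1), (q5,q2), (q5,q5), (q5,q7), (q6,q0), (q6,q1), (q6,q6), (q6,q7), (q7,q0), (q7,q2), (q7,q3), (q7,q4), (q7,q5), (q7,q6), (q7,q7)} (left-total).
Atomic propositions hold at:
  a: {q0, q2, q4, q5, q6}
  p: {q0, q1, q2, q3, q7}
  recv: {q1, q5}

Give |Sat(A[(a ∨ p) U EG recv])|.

2

Sat(a ∨ p) = {q0, q1, q2, q3, q4, q5, q6, q7}
EG recv: greatest fixpoint, start Z0 = {q1, q5}, keep only states in Sat with some successor in Z. Already a fixed point.
Sat(EG recv) = {q1, q5}
A[(a ∨ p) U EG recv]: least fixpoint, start Z0 = Sat(EG recv) = {q1, q5}, add states in Sat(a ∨ p) with every successor in Z. Already a fixed point.
Sat(A[(a ∨ p) U EG recv]) = {q1, q5}
|Sat(A[(a ∨ p) U EG recv])| = |{q1, q5}| = 2.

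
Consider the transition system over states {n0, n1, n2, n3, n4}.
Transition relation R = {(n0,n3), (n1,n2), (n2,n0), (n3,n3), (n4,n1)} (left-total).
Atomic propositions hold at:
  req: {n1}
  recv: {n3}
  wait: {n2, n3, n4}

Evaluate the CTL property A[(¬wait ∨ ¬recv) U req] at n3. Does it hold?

No

Sat(¬wait) = {n0, n1}
Sat(¬recv) = {n0, n1, n2, n4}
Sat(¬wait ∨ ¬recv) = {n0, n1, n2, n4}
A[(¬wait ∨ ¬recv) U req]: least fixpoint, start Z0 = Sat(req) = {n1}, add states in Sat(¬wait ∨ ¬recv) with every successor in Z. Z1 = {n1, n4}; fixed.
Sat(A[(¬wait ∨ ¬recv) U req]) = {n1, n4}
n3 ∉ Sat(A[(¬wait ∨ ¬recv) U req]) = {n1, n4}, so the formula does not hold at n3.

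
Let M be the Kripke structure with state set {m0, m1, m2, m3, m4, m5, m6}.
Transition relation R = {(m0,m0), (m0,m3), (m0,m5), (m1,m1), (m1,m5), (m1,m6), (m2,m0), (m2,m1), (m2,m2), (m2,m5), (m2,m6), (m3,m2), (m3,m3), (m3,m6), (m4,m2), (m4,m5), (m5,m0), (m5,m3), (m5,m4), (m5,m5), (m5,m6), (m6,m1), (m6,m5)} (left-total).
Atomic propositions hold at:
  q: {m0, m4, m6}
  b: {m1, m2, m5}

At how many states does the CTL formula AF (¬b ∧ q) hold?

Sat(¬b) = {m0, m3, m4, m6}
Sat(¬b ∧ q) = {m0, m4, m6}
AF (¬b ∧ q): least fixpoint, start Z0 = {m0, m4, m6}, add states with every successor in Z. Already a fixed point.
Sat(AF (¬b ∧ q)) = {m0, m4, m6}
|Sat(AF (¬b ∧ q))| = |{m0, m4, m6}| = 3.

3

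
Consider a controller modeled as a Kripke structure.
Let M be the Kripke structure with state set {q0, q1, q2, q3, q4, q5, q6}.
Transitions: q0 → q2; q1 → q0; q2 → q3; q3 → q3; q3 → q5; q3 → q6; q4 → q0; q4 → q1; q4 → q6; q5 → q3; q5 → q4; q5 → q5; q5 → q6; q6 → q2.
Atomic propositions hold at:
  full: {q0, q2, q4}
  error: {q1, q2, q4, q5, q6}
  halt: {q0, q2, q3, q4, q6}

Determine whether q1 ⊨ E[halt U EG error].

No

EG error: greatest fixpoint, start Z0 = {q1, q2, q4, q5, q6}, keep only states in Sat with some successor in Z. Z1 = {q4, q5, q6}; Z2 = {q4, q5}; Z3 = {q5}; fixed.
Sat(EG error) = {q5}
E[halt U EG error]: least fixpoint, start Z0 = Sat(EG error) = {q5}, add states in Sat(halt) with some successor in Z. Z1 = {q3, q5}; Z2 = {q2, q3, q5}; Z3 = {q0, q2, q3, q5, q6}; Z4 = {q0, q2, q3, q4, q5, q6}; fixed.
Sat(E[halt U EG error]) = {q0, q2, q3, q4, q5, q6}
q1 ∉ Sat(E[halt U EG error]) = {q0, q2, q3, q4, q5, q6}, so the formula does not hold at q1.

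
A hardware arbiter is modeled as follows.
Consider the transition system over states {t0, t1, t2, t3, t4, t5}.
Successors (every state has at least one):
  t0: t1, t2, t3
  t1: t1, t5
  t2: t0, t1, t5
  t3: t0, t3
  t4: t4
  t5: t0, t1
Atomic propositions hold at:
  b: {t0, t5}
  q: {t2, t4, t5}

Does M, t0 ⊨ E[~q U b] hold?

Sat(~q) = {t0, t1, t3}
E[~q U b]: least fixpoint, start Z0 = Sat(b) = {t0, t5}, add states in Sat(~q) with some successor in Z. Z1 = {t0, t1, t3, t5}; fixed.
Sat(E[~q U b]) = {t0, t1, t3, t5}
t0 ∈ Sat(E[~q U b]) = {t0, t1, t3, t5}, so the formula holds at t0.

Yes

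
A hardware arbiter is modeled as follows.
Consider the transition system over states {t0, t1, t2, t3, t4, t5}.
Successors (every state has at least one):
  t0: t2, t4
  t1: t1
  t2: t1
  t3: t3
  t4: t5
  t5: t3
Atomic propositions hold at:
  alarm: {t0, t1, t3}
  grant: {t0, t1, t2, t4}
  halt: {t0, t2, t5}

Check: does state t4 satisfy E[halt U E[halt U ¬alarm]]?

Sat(¬alarm) = {t2, t4, t5}
E[halt U ¬alarm]: least fixpoint, start Z0 = Sat(¬alarm) = {t2, t4, t5}, add states in Sat(halt) with some successor in Z. Z1 = {t0, t2, t4, t5}; fixed.
Sat(E[halt U ¬alarm]) = {t0, t2, t4, t5}
E[halt U E[halt U ¬alarm]]: least fixpoint, start Z0 = Sat(E[halt U ¬alarm]) = {t0, t2, t4, t5}, add states in Sat(halt) with some successor in Z. Already a fixed point.
Sat(E[halt U E[halt U ¬alarm]]) = {t0, t2, t4, t5}
t4 ∈ Sat(E[halt U E[halt U ¬alarm]]) = {t0, t2, t4, t5}, so the formula holds at t4.

Yes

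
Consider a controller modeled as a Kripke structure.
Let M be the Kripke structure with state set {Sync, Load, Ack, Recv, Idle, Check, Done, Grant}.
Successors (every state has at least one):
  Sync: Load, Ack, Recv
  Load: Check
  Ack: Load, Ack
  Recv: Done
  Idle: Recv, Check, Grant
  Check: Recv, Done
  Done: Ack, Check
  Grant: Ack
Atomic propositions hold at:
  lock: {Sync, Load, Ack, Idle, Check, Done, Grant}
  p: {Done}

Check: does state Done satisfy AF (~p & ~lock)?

Sat(~p) = {Sync, Load, Ack, Recv, Idle, Check, Grant}
Sat(~lock) = {Recv}
Sat(~p & ~lock) = {Recv}
AF (~p & ~lock): least fixpoint, start Z0 = {Recv}, add states with every successor in Z. Already a fixed point.
Sat(AF (~p & ~lock)) = {Recv}
Done ∉ Sat(AF (~p & ~lock)) = {Recv}, so the formula does not hold at Done.

No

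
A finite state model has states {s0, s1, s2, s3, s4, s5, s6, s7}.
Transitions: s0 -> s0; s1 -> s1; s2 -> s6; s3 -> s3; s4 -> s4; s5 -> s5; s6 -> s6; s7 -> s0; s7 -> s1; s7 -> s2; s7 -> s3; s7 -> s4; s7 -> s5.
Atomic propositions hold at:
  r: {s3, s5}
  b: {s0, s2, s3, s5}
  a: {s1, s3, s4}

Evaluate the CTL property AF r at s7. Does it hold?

AF r: least fixpoint, start Z0 = {s3, s5}, add states with every successor in Z. Already a fixed point.
Sat(AF r) = {s3, s5}
s7 ∉ Sat(AF r) = {s3, s5}, so the formula does not hold at s7.

No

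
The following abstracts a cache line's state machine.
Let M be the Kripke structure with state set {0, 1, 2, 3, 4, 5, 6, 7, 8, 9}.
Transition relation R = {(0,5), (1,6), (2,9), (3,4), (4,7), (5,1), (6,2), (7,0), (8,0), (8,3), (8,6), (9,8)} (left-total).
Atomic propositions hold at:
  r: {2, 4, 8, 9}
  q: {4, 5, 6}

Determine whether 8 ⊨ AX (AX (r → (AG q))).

AG q: greatest fixpoint, start Z0 = {4, 5, 6}, keep only states in Sat with every successor in Z. Z1 = ∅; fixed.
Sat(AG q) = ∅
Sat(r → (AG q)) = {0, 1, 3, 5, 6, 7}
Sat(AX (r → (AG q))) = {s : every successor in {0, 1, 3, 5, 6, 7}} = {0, 1, 4, 5, 7, 8}
Sat(AX (AX (r → (AG q)))) = {s : every successor in {0, 1, 4, 5, 7, 8}} = {0, 3, 4, 5, 7, 9}
8 ∉ Sat(AX (AX (r → (AG q)))) = {0, 3, 4, 5, 7, 9}, so the formula does not hold at 8.

No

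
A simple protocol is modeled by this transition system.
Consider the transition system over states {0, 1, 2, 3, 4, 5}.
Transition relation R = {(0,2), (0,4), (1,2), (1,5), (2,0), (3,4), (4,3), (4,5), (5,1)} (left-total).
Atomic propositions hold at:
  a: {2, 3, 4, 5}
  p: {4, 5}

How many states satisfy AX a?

Sat(AX a) = {s : every successor in {2, 3, 4, 5}} = {0, 1, 3, 4}
|Sat(AX a)| = |{0, 1, 3, 4}| = 4.

4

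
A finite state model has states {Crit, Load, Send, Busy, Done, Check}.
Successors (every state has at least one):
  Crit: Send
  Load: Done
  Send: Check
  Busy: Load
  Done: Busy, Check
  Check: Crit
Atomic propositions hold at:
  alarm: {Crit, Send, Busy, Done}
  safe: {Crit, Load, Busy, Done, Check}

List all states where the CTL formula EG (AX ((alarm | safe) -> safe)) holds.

Sat(alarm | safe) = {Crit, Load, Send, Busy, Done, Check}
Sat((alarm | safe) -> safe) = {Crit, Load, Busy, Done, Check}
Sat(AX ((alarm | safe) -> safe)) = {s : every successor in {Crit, Load, Busy, Done, Check}} = {Load, Send, Busy, Done, Check}
EG (AX ((alarm | safe) -> safe)): greatest fixpoint, start Z0 = {Load, Send, Busy, Done, Check}, keep only states in Sat with some successor in Z. Z1 = {Load, Send, Busy, Done}; Z2 = {Load, Busy, Done}; fixed.
Sat(EG (AX ((alarm | safe) -> safe))) = {Load, Busy, Done}

{Load, Busy, Done}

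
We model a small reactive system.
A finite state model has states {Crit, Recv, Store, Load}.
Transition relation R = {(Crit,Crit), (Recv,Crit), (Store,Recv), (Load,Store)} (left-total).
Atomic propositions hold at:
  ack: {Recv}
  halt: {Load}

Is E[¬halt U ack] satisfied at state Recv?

Sat(¬halt) = {Crit, Recv, Store}
E[¬halt U ack]: least fixpoint, start Z0 = Sat(ack) = {Recv}, add states in Sat(¬halt) with some successor in Z. Z1 = {Recv, Store}; fixed.
Sat(E[¬halt U ack]) = {Recv, Store}
Recv ∈ Sat(E[¬halt U ack]) = {Recv, Store}, so the formula holds at Recv.

Yes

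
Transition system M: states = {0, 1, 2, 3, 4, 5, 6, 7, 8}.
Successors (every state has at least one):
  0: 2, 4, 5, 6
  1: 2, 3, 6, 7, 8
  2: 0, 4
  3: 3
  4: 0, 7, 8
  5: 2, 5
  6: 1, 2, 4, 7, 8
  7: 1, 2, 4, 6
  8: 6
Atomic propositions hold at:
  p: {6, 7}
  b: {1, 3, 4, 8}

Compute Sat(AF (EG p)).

EG p: greatest fixpoint, start Z0 = {6, 7}, keep only states in Sat with some successor in Z. Already a fixed point.
Sat(EG p) = {6, 7}
AF (EG p): least fixpoint, start Z0 = {6, 7}, add states with every successor in Z. Z1 = {6, 7, 8}; fixed.
Sat(AF (EG p)) = {6, 7, 8}

{6, 7, 8}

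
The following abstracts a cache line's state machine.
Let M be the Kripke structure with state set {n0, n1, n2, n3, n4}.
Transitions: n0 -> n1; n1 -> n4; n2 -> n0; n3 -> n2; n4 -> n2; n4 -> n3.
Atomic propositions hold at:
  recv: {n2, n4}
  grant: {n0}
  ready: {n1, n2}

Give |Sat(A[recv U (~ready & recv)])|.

Sat(~ready) = {n0, n3, n4}
Sat(~ready & recv) = {n4}
A[recv U (~ready & recv)]: least fixpoint, start Z0 = Sat((~ready & recv)) = {n4}, add states in Sat(recv) with every successor in Z. Already a fixed point.
Sat(A[recv U (~ready & recv)]) = {n4}
|Sat(A[recv U (~ready & recv)])| = |{n4}| = 1.

1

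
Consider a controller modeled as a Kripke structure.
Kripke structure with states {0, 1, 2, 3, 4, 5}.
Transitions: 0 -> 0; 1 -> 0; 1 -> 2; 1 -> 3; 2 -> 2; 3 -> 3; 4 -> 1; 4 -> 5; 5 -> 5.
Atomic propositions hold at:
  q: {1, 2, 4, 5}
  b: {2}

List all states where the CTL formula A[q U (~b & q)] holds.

Sat(~b) = {0, 1, 3, 4, 5}
Sat(~b & q) = {1, 4, 5}
A[q U (~b & q)]: least fixpoint, start Z0 = Sat((~b & q)) = {1, 4, 5}, add states in Sat(q) with every successor in Z. Already a fixed point.
Sat(A[q U (~b & q)]) = {1, 4, 5}

{1, 4, 5}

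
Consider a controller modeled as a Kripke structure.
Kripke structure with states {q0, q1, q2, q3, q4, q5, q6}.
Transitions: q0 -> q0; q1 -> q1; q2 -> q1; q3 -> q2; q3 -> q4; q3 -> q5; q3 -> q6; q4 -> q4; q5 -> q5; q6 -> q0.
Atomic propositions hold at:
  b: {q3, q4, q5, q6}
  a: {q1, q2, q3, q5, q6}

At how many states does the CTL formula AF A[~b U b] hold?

4

Sat(~b) = {q0, q1, q2}
A[~b U b]: least fixpoint, start Z0 = Sat(b) = {q3, q4, q5, q6}, add states in Sat(~b) with every successor in Z. Already a fixed point.
Sat(A[~b U b]) = {q3, q4, q5, q6}
AF A[~b U b]: least fixpoint, start Z0 = {q3, q4, q5, q6}, add states with every successor in Z. Already a fixed point.
Sat(AF A[~b U b]) = {q3, q4, q5, q6}
|Sat(AF A[~b U b])| = |{q3, q4, q5, q6}| = 4.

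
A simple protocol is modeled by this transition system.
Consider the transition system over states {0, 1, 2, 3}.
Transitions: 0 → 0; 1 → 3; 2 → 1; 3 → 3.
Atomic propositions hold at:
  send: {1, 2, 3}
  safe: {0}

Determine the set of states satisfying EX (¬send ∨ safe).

Sat(¬send) = {0}
Sat(¬send ∨ safe) = {0}
Sat(EX (¬send ∨ safe)) = {s : some successor in {0}} = {0}

{0}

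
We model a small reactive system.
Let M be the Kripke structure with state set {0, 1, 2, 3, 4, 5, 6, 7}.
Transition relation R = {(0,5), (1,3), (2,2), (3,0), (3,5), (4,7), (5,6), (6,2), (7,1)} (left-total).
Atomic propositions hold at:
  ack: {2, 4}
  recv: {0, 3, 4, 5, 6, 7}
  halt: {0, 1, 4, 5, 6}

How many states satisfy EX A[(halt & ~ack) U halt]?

4

Sat(~ack) = {0, 1, 3, 5, 6, 7}
Sat(halt & ~ack) = {0, 1, 5, 6}
A[(halt & ~ack) U halt]: least fixpoint, start Z0 = Sat(halt) = {0, 1, 4, 5, 6}, add states in Sat(halt & ~ack) with every successor in Z. Already a fixed point.
Sat(A[(halt & ~ack) U halt]) = {0, 1, 4, 5, 6}
Sat(EX A[(halt & ~ack) U halt]) = {s : some successor in {0, 1, 4, 5, 6}} = {0, 3, 5, 7}
|Sat(EX A[(halt & ~ack) U halt])| = |{0, 3, 5, 7}| = 4.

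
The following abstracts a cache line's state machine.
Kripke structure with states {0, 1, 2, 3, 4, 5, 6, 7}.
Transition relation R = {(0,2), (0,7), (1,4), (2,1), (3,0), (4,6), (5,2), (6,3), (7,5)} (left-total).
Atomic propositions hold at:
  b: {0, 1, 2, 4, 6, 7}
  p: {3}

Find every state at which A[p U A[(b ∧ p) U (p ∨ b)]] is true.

{0, 1, 2, 3, 4, 6, 7}

Sat(b ∧ p) = ∅
Sat(p ∨ b) = {0, 1, 2, 3, 4, 6, 7}
A[(b ∧ p) U (p ∨ b)]: least fixpoint, start Z0 = Sat((p ∨ b)) = {0, 1, 2, 3, 4, 6, 7}, add states in Sat(b ∧ p) with every successor in Z. Already a fixed point.
Sat(A[(b ∧ p) U (p ∨ b)]) = {0, 1, 2, 3, 4, 6, 7}
A[p U A[(b ∧ p) U (p ∨ b)]]: least fixpoint, start Z0 = Sat(A[(b ∧ p) U (p ∨ b)]) = {0, 1, 2, 3, 4, 6, 7}, add states in Sat(p) with every successor in Z. Already a fixed point.
Sat(A[p U A[(b ∧ p) U (p ∨ b)]]) = {0, 1, 2, 3, 4, 6, 7}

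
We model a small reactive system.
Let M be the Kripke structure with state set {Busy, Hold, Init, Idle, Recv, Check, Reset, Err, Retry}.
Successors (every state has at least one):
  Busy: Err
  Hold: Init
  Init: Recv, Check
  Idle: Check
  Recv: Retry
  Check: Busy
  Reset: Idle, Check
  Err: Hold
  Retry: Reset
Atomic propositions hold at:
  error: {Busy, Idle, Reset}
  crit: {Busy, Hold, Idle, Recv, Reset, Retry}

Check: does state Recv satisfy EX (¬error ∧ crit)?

Sat(¬error) = {Hold, Init, Recv, Check, Err, Retry}
Sat(¬error ∧ crit) = {Hold, Recv, Retry}
Sat(EX (¬error ∧ crit)) = {s : some successor in {Hold, Recv, Retry}} = {Init, Recv, Err}
Recv ∈ Sat(EX (¬error ∧ crit)) = {Init, Recv, Err}, so the formula holds at Recv.

Yes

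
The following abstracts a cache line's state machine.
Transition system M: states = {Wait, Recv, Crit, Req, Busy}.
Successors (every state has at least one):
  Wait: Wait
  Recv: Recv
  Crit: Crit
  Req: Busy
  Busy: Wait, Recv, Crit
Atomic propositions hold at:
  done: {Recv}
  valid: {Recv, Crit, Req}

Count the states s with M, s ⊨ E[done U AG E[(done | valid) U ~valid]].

1

Sat(done | valid) = {Recv, Crit, Req}
Sat(~valid) = {Wait, Busy}
E[(done | valid) U ~valid]: least fixpoint, start Z0 = Sat(~valid) = {Wait, Busy}, add states in Sat(done | valid) with some successor in Z. Z1 = {Wait, Req, Busy}; fixed.
Sat(E[(done | valid) U ~valid]) = {Wait, Req, Busy}
AG E[(done | valid) U ~valid]: greatest fixpoint, start Z0 = {Wait, Req, Busy}, keep only states in Sat with every successor in Z. Z1 = {Wait, Req}; Z2 = {Wait}; fixed.
Sat(AG E[(done | valid) U ~valid]) = {Wait}
E[done U AG E[(done | valid) U ~valid]]: least fixpoint, start Z0 = Sat(AG E[(done | valid) U ~valid]) = {Wait}, add states in Sat(done) with some successor in Z. Already a fixed point.
Sat(E[done U AG E[(done | valid) U ~valid]]) = {Wait}
|Sat(E[done U AG E[(done | valid) U ~valid]])| = |{Wait}| = 1.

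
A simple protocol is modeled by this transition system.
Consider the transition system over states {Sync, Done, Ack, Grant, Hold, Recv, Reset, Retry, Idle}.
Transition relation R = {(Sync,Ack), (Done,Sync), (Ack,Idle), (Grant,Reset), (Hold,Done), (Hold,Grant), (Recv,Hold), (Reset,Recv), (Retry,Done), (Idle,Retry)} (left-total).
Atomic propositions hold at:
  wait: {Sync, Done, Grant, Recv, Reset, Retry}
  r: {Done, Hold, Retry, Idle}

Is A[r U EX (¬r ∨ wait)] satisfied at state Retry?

Yes

Sat(¬r) = {Sync, Ack, Grant, Recv, Reset}
Sat(¬r ∨ wait) = {Sync, Done, Ack, Grant, Recv, Reset, Retry}
Sat(EX (¬r ∨ wait)) = {s : some successor in {Sync, Done, Ack, Grant, Recv, Reset, Retry}} = {Sync, Done, Grant, Hold, Reset, Retry, Idle}
A[r U EX (¬r ∨ wait)]: least fixpoint, start Z0 = Sat(EX (¬r ∨ wait)) = {Sync, Done, Grant, Hold, Reset, Retry, Idle}, add states in Sat(r) with every successor in Z. Already a fixed point.
Sat(A[r U EX (¬r ∨ wait)]) = {Sync, Done, Grant, Hold, Reset, Retry, Idle}
Retry ∈ Sat(A[r U EX (¬r ∨ wait)]) = {Sync, Done, Grant, Hold, Reset, Retry, Idle}, so the formula holds at Retry.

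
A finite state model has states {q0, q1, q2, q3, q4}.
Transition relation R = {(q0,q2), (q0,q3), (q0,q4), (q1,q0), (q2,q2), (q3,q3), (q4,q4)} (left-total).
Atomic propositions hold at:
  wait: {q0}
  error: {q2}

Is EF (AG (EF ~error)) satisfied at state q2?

Sat(~error) = {q0, q1, q3, q4}
EF ~error: least fixpoint, start Z0 = {q0, q1, q3, q4}, add states with some successor in Z. Already a fixed point.
Sat(EF ~error) = {q0, q1, q3, q4}
AG (EF ~error): greatest fixpoint, start Z0 = {q0, q1, q3, q4}, keep only states in Sat with every successor in Z. Z1 = {q1, q3, q4}; Z2 = {q3, q4}; fixed.
Sat(AG (EF ~error)) = {q3, q4}
EF (AG (EF ~error)): least fixpoint, start Z0 = {q3, q4}, add states with some successor in Z. Z1 = {q0, q3, q4}; Z2 = {q0, q1, q3, q4}; fixed.
Sat(EF (AG (EF ~error))) = {q0, q1, q3, q4}
q2 ∉ Sat(EF (AG (EF ~error))) = {q0, q1, q3, q4}, so the formula does not hold at q2.

No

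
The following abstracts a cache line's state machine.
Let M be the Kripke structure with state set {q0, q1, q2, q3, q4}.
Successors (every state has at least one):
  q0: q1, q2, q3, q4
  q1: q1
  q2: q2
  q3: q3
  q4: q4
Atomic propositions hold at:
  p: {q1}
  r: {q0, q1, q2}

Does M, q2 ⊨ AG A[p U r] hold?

Yes

A[p U r]: least fixpoint, start Z0 = Sat(r) = {q0, q1, q2}, add states in Sat(p) with every successor in Z. Already a fixed point.
Sat(A[p U r]) = {q0, q1, q2}
AG A[p U r]: greatest fixpoint, start Z0 = {q0, q1, q2}, keep only states in Sat with every successor in Z. Z1 = {q1, q2}; fixed.
Sat(AG A[p U r]) = {q1, q2}
q2 ∈ Sat(AG A[p U r]) = {q1, q2}, so the formula holds at q2.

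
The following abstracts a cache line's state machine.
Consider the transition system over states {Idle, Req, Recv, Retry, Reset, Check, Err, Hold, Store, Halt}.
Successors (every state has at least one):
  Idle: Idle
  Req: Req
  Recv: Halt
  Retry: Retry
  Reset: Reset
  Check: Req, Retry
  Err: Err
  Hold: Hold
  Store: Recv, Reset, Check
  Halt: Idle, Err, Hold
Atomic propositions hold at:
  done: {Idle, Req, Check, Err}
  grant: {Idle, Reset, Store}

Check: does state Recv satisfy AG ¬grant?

Sat(¬grant) = {Req, Recv, Retry, Check, Err, Hold, Halt}
AG ¬grant: greatest fixpoint, start Z0 = {Req, Recv, Retry, Check, Err, Hold, Halt}, keep only states in Sat with every successor in Z. Z1 = {Req, Recv, Retry, Check, Err, Hold}; Z2 = {Req, Retry, Check, Err, Hold}; fixed.
Sat(AG ¬grant) = {Req, Retry, Check, Err, Hold}
Recv ∉ Sat(AG ¬grant) = {Req, Retry, Check, Err, Hold}, so the formula does not hold at Recv.

No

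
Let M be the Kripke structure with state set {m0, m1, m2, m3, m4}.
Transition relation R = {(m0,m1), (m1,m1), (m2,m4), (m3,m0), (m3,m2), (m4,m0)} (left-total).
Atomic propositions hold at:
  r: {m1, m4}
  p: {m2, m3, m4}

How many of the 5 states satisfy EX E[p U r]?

E[p U r]: least fixpoint, start Z0 = Sat(r) = {m1, m4}, add states in Sat(p) with some successor in Z. Z1 = {m1, m2, m4}; Z2 = {m1, m2, m3, m4}; fixed.
Sat(E[p U r]) = {m1, m2, m3, m4}
Sat(EX E[p U r]) = {s : some successor in {m1, m2, m3, m4}} = {m0, m1, m2, m3}
|Sat(EX E[p U r])| = |{m0, m1, m2, m3}| = 4.

4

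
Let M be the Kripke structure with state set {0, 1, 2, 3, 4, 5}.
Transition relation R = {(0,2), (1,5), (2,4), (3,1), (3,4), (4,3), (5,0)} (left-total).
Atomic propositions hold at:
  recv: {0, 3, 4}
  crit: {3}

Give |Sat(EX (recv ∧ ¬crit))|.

3

Sat(¬crit) = {0, 1, 2, 4, 5}
Sat(recv ∧ ¬crit) = {0, 4}
Sat(EX (recv ∧ ¬crit)) = {s : some successor in {0, 4}} = {2, 3, 5}
|Sat(EX (recv ∧ ¬crit))| = |{2, 3, 5}| = 3.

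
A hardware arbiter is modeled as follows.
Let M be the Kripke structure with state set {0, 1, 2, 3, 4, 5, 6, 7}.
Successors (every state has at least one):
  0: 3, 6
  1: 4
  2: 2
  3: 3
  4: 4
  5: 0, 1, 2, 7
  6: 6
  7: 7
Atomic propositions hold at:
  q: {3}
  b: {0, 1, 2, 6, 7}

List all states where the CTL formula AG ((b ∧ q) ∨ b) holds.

{2, 6, 7}

Sat(b ∧ q) = ∅
Sat((b ∧ q) ∨ b) = {0, 1, 2, 6, 7}
AG ((b ∧ q) ∨ b): greatest fixpoint, start Z0 = {0, 1, 2, 6, 7}, keep only states in Sat with every successor in Z. Z1 = {2, 6, 7}; fixed.
Sat(AG ((b ∧ q) ∨ b)) = {2, 6, 7}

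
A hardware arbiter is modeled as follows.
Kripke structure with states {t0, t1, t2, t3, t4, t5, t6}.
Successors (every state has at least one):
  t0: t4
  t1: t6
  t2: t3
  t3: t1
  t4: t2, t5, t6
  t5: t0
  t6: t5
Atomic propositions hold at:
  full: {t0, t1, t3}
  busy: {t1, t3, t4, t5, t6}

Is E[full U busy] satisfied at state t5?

E[full U busy]: least fixpoint, start Z0 = Sat(busy) = {t1, t3, t4, t5, t6}, add states in Sat(full) with some successor in Z. Z1 = {t0, t1, t3, t4, t5, t6}; fixed.
Sat(E[full U busy]) = {t0, t1, t3, t4, t5, t6}
t5 ∈ Sat(E[full U busy]) = {t0, t1, t3, t4, t5, t6}, so the formula holds at t5.

Yes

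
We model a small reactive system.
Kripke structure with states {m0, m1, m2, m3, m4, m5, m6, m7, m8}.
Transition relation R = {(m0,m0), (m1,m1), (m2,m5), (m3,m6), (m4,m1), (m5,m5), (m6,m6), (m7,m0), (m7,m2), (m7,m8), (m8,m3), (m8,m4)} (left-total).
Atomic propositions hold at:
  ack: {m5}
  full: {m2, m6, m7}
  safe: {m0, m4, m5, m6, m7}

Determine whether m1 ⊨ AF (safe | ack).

No

Sat(safe | ack) = {m0, m4, m5, m6, m7}
AF (safe | ack): least fixpoint, start Z0 = {m0, m4, m5, m6, m7}, add states with every successor in Z. Z1 = {m0, m2, m3, m4, m5, m6, m7}; Z2 = {m0, m2, m3, m4, m5, m6, m7, m8}; fixed.
Sat(AF (safe | ack)) = {m0, m2, m3, m4, m5, m6, m7, m8}
m1 ∉ Sat(AF (safe | ack)) = {m0, m2, m3, m4, m5, m6, m7, m8}, so the formula does not hold at m1.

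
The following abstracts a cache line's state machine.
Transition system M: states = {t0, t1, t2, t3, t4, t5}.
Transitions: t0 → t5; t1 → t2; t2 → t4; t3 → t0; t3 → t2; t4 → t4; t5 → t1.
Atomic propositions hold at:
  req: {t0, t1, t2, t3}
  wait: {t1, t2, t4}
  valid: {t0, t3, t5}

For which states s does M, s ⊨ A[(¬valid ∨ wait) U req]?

Sat(¬valid) = {t1, t2, t4}
Sat(¬valid ∨ wait) = {t1, t2, t4}
A[(¬valid ∨ wait) U req]: least fixpoint, start Z0 = Sat(req) = {t0, t1, t2, t3}, add states in Sat(¬valid ∨ wait) with every successor in Z. Already a fixed point.
Sat(A[(¬valid ∨ wait) U req]) = {t0, t1, t2, t3}

{t0, t1, t2, t3}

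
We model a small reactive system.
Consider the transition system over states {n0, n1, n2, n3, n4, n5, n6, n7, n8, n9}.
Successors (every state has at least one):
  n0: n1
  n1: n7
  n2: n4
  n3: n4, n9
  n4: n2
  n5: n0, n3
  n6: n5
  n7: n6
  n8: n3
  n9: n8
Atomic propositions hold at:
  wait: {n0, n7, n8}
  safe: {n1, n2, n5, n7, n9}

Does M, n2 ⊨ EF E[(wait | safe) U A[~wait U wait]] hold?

No

Sat(wait | safe) = {n0, n1, n2, n5, n7, n8, n9}
Sat(~wait) = {n1, n2, n3, n4, n5, n6, n9}
A[~wait U wait]: least fixpoint, start Z0 = Sat(wait) = {n0, n7, n8}, add states in Sat(~wait) with every successor in Z. Z1 = {n0, n1, n7, n8, n9}; fixed.
Sat(A[~wait U wait]) = {n0, n1, n7, n8, n9}
E[(wait | safe) U A[~wait U wait]]: least fixpoint, start Z0 = Sat(A[~wait U wait]) = {n0, n1, n7, n8, n9}, add states in Sat(wait | safe) with some successor in Z. Z1 = {n0, n1, n5, n7, n8, n9}; fixed.
Sat(E[(wait | safe) U A[~wait U wait]]) = {n0, n1, n5, n7, n8, n9}
EF E[(wait | safe) U A[~wait U wait]]: least fixpoint, start Z0 = {n0, n1, n5, n7, n8, n9}, add states with some successor in Z. Z1 = {n0, n1, n3, n5, n6, n7, n8, n9}; fixed.
Sat(EF E[(wait | safe) U A[~wait U wait]]) = {n0, n1, n3, n5, n6, n7, n8, n9}
n2 ∉ Sat(EF E[(wait | safe) U A[~wait U wait]]) = {n0, n1, n3, n5, n6, n7, n8, n9}, so the formula does not hold at n2.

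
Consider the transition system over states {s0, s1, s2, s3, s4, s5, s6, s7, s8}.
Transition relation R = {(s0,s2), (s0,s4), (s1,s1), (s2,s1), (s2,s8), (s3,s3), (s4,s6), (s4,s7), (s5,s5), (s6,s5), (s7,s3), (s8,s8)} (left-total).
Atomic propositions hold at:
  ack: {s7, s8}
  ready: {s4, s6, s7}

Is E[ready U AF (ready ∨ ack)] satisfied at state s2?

No

Sat(ready ∨ ack) = {s4, s6, s7, s8}
AF (ready ∨ ack): least fixpoint, start Z0 = {s4, s6, s7, s8}, add states with every successor in Z. Already a fixed point.
Sat(AF (ready ∨ ack)) = {s4, s6, s7, s8}
E[ready U AF (ready ∨ ack)]: least fixpoint, start Z0 = Sat(AF (ready ∨ ack)) = {s4, s6, s7, s8}, add states in Sat(ready) with some successor in Z. Already a fixed point.
Sat(E[ready U AF (ready ∨ ack)]) = {s4, s6, s7, s8}
s2 ∉ Sat(E[ready U AF (ready ∨ ack)]) = {s4, s6, s7, s8}, so the formula does not hold at s2.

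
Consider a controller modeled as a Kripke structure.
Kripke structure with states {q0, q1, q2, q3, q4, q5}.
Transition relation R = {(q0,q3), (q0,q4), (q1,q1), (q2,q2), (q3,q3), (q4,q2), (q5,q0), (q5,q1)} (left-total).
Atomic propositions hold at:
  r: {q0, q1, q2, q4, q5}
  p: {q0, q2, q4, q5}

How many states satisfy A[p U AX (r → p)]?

4

Sat(r → p) = {q0, q2, q3, q4, q5}
Sat(AX (r → p)) = {s : every successor in {q0, q2, q3, q4, q5}} = {q0, q2, q3, q4}
A[p U AX (r → p)]: least fixpoint, start Z0 = Sat(AX (r → p)) = {q0, q2, q3, q4}, add states in Sat(p) with every successor in Z. Already a fixed point.
Sat(A[p U AX (r → p)]) = {q0, q2, q3, q4}
|Sat(A[p U AX (r → p)])| = |{q0, q2, q3, q4}| = 4.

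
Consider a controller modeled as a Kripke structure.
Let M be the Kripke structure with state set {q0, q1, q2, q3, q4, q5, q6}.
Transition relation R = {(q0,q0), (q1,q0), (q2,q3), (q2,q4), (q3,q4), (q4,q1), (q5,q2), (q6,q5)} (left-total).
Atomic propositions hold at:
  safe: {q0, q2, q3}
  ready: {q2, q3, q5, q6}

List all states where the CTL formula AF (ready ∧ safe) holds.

{q2, q3, q5, q6}

Sat(ready ∧ safe) = {q2, q3}
AF (ready ∧ safe): least fixpoint, start Z0 = {q2, q3}, add states with every successor in Z. Z1 = {q2, q3, q5}; Z2 = {q2, q3, q5, q6}; fixed.
Sat(AF (ready ∧ safe)) = {q2, q3, q5, q6}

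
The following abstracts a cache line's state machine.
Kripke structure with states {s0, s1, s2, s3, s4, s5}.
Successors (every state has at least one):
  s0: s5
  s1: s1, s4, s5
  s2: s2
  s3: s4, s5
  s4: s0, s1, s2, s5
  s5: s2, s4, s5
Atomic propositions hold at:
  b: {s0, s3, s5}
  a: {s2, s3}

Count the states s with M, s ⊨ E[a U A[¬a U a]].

2

Sat(¬a) = {s0, s1, s4, s5}
A[¬a U a]: least fixpoint, start Z0 = Sat(a) = {s2, s3}, add states in Sat(¬a) with every successor in Z. Already a fixed point.
Sat(A[¬a U a]) = {s2, s3}
E[a U A[¬a U a]]: least fixpoint, start Z0 = Sat(A[¬a U a]) = {s2, s3}, add states in Sat(a) with some successor in Z. Already a fixed point.
Sat(E[a U A[¬a U a]]) = {s2, s3}
|Sat(E[a U A[¬a U a]])| = |{s2, s3}| = 2.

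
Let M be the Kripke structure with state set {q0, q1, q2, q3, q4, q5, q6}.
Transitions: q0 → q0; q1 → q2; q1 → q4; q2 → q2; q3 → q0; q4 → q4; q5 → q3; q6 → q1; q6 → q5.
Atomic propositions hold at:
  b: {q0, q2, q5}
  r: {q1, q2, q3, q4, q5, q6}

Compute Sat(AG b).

{q0, q2}

AG b: greatest fixpoint, start Z0 = {q0, q2, q5}, keep only states in Sat with every successor in Z. Z1 = {q0, q2}; fixed.
Sat(AG b) = {q0, q2}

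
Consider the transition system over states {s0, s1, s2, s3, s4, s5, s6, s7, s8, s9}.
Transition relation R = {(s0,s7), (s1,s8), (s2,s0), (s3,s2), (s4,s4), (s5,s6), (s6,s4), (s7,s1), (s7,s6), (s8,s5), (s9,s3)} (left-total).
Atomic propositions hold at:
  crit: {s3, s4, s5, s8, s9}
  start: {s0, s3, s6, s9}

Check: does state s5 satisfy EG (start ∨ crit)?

Yes

Sat(start ∨ crit) = {s0, s3, s4, s5, s6, s8, s9}
EG (start ∨ crit): greatest fixpoint, start Z0 = {s0, s3, s4, s5, s6, s8, s9}, keep only states in Sat with some successor in Z. Z1 = {s4, s5, s6, s8, s9}; Z2 = {s4, s5, s6, s8}; fixed.
Sat(EG (start ∨ crit)) = {s4, s5, s6, s8}
s5 ∈ Sat(EG (start ∨ crit)) = {s4, s5, s6, s8}, so the formula holds at s5.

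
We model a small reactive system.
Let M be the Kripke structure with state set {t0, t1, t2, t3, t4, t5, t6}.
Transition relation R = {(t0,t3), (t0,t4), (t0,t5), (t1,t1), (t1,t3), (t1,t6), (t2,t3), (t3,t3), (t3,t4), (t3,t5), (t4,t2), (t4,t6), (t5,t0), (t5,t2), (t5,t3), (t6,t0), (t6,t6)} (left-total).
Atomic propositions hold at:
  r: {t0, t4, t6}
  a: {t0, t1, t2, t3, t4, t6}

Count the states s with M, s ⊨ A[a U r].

A[a U r]: least fixpoint, start Z0 = Sat(r) = {t0, t4, t6}, add states in Sat(a) with every successor in Z. Already a fixed point.
Sat(A[a U r]) = {t0, t4, t6}
|Sat(A[a U r])| = |{t0, t4, t6}| = 3.

3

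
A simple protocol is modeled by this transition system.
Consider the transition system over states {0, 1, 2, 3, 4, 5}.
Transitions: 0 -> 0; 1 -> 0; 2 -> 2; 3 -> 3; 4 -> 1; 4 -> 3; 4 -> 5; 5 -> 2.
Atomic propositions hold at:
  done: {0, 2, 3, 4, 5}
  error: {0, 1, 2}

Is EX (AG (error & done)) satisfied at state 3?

No

Sat(error & done) = {0, 2}
AG (error & done): greatest fixpoint, start Z0 = {0, 2}, keep only states in Sat with every successor in Z. Already a fixed point.
Sat(AG (error & done)) = {0, 2}
Sat(EX (AG (error & done))) = {s : some successor in {0, 2}} = {0, 1, 2, 5}
3 ∉ Sat(EX (AG (error & done))) = {0, 1, 2, 5}, so the formula does not hold at 3.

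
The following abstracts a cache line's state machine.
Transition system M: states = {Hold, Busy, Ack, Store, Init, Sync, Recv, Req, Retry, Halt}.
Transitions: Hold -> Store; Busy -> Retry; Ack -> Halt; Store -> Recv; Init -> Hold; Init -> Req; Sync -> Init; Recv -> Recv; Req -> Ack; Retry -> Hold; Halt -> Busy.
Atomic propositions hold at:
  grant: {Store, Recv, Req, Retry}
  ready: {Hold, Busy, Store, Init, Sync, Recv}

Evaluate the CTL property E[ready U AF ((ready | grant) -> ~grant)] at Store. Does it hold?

No

Sat(ready | grant) = {Hold, Busy, Store, Init, Sync, Recv, Req, Retry}
Sat(~grant) = {Hold, Busy, Ack, Init, Sync, Halt}
Sat((ready | grant) -> ~grant) = {Hold, Busy, Ack, Init, Sync, Halt}
AF ((ready | grant) -> ~grant): least fixpoint, start Z0 = {Hold, Busy, Ack, Init, Sync, Halt}, add states with every successor in Z. Z1 = {Hold, Busy, Ack, Init, Sync, Req, Retry, Halt}; fixed.
Sat(AF ((ready | grant) -> ~grant)) = {Hold, Busy, Ack, Init, Sync, Req, Retry, Halt}
E[ready U AF ((ready | grant) -> ~grant)]: least fixpoint, start Z0 = Sat(AF ((ready | grant) -> ~grant)) = {Hold, Busy, Ack, Init, Sync, Req, Retry, Halt}, add states in Sat(ready) with some successor in Z. Already a fixed point.
Sat(E[ready U AF ((ready | grant) -> ~grant)]) = {Hold, Busy, Ack, Init, Sync, Req, Retry, Halt}
Store ∉ Sat(E[ready U AF ((ready | grant) -> ~grant)]) = {Hold, Busy, Ack, Init, Sync, Req, Retry, Halt}, so the formula does not hold at Store.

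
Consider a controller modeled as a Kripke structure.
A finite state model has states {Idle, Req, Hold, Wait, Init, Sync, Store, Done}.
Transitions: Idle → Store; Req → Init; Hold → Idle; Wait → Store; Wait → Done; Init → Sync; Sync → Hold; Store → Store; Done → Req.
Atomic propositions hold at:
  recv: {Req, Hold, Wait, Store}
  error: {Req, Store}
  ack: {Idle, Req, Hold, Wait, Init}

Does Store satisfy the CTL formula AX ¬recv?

No

Sat(¬recv) = {Idle, Init, Sync, Done}
Sat(AX ¬recv) = {s : every successor in {Idle, Init, Sync, Done}} = {Req, Hold, Init}
Store ∉ Sat(AX ¬recv) = {Req, Hold, Init}, so the formula does not hold at Store.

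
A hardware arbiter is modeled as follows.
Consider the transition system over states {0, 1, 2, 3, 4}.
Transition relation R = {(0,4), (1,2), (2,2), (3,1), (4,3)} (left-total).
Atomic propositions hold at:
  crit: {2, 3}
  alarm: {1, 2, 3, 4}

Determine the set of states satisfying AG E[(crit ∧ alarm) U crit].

Sat(crit ∧ alarm) = {2, 3}
E[(crit ∧ alarm) U crit]: least fixpoint, start Z0 = Sat(crit) = {2, 3}, add states in Sat(crit ∧ alarm) with some successor in Z. Already a fixed point.
Sat(E[(crit ∧ alarm) U crit]) = {2, 3}
AG E[(crit ∧ alarm) U crit]: greatest fixpoint, start Z0 = {2, 3}, keep only states in Sat with every successor in Z. Z1 = {2}; fixed.
Sat(AG E[(crit ∧ alarm) U crit]) = {2}

{2}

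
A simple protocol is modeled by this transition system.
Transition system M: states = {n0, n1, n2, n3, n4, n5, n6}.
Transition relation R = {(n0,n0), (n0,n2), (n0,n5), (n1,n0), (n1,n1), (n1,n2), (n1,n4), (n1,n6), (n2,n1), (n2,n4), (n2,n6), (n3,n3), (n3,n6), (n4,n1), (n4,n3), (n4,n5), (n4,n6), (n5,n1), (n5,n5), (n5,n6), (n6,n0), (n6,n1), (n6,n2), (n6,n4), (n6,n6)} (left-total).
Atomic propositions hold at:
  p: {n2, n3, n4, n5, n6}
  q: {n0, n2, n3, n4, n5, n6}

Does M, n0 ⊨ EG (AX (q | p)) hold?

Sat(q | p) = {n0, n2, n3, n4, n5, n6}
Sat(AX (q | p)) = {s : every successor in {n0, n2, n3, n4, n5, n6}} = {n0, n3}
EG (AX (q | p)): greatest fixpoint, start Z0 = {n0, n3}, keep only states in Sat with some successor in Z. Already a fixed point.
Sat(EG (AX (q | p))) = {n0, n3}
n0 ∈ Sat(EG (AX (q | p))) = {n0, n3}, so the formula holds at n0.

Yes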